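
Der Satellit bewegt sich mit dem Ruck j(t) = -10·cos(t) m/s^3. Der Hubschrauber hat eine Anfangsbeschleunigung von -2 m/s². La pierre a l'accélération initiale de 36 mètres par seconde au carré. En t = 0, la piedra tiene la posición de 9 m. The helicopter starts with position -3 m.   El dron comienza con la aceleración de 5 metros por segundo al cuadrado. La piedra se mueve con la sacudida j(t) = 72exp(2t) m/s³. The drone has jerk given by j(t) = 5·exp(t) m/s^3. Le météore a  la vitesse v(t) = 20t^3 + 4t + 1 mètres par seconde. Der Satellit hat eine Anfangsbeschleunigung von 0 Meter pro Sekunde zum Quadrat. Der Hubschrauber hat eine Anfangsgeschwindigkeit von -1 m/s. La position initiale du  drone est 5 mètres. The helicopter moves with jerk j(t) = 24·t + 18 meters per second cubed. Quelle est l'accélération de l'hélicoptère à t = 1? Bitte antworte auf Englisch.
We need to integrate our jerk equation j(t) = 24·t + 18 1 time. The integral of jerk is acceleration. Using a(0) = -2, we get a(t) = 12·t^2 + 18·t - 2. We have acceleration a(t) = 12·t^2 + 18·t - 2. Substituting t = 1: a(1) = 28.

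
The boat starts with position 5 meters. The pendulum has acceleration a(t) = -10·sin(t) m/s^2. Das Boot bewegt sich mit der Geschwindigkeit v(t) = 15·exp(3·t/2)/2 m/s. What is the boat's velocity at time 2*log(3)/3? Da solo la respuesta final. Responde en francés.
À t = 2*log(3)/3, v = 45/2.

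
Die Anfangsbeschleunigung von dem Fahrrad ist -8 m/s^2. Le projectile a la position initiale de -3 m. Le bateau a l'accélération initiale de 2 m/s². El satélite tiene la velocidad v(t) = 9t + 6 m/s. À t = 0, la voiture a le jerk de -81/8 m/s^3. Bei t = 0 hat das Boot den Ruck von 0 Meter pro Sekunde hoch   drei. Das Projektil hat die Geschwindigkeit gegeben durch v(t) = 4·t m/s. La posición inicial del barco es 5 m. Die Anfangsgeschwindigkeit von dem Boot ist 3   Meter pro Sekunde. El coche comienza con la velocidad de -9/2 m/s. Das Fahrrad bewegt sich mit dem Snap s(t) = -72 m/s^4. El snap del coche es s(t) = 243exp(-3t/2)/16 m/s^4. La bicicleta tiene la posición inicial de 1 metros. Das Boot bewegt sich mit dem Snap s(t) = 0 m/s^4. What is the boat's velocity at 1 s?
To solve this, we need to take 3 antiderivatives of our snap equation s(t) = 0. The antiderivative of snap, with j(0) = 0, gives jerk: j(t) = 0. Taking ∫j(t)dt and applying a(0) = 2, we find a(t) = 2. The antiderivative of acceleration is velocity. Using v(0) = 3, we get v(t) = 2·t + 3. We have velocity v(t) = 2·t + 3. Substituting t = 1: v(1) = 5.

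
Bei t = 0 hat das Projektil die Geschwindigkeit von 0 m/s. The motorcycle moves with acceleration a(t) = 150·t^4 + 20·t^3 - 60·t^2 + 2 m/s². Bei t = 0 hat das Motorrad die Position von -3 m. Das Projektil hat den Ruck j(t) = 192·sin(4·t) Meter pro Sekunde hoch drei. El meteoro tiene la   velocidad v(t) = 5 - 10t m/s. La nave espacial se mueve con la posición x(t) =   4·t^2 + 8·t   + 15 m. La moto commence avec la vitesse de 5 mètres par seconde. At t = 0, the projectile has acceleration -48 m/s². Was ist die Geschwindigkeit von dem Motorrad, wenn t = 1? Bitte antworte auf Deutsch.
Wir müssen unsere Gleichung für die Beschleunigung a(t) = 150·t^4 + 20·t^3 - 60·t^2 + 2 1-mal integrieren. Das Integral von der Beschleunigung ist die Geschwindigkeit. Mit v(0) = 5 erhalten wir v(t) = 30·t^5 + 5·t^4 - 20·t^3 + 2·t + 5. Aus der Gleichung für die Geschwindigkeit v(t) = 30·t^5 + 5·t^4 - 20·t^3 + 2·t + 5, setzen wir t = 1 ein und erhalten v = 22.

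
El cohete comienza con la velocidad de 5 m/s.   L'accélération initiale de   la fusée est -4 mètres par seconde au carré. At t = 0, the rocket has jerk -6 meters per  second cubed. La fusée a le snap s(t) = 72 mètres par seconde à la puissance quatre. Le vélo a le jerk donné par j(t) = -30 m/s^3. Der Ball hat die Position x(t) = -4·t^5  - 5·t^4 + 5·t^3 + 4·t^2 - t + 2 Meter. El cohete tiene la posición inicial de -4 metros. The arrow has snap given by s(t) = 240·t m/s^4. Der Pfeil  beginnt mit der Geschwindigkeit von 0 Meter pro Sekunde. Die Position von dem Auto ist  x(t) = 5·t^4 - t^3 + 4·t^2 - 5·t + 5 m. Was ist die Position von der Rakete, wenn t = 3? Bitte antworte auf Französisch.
Nous devons trouver la primitive de notre équation du snap s(t) = 72 4 fois. L'intégrale du snap est le jerk. En utilisant j(0) = -6, nous obtenons j(t) = 72·t - 6. En prenant ∫j(t)dt et en appliquant a(0) = -4, nous trouvons a(t) = 36·t^2 - 6·t - 4. En prenant ∫a(t)dt et en appliquant v(0) = 5, nous trouvons v(t) = 12·t^3 - 3·t^2 - 4·t + 5. En prenant ∫v(t)dt et en appliquant x(0) = -4, nous trouvons x(t) = 3·t^4 - t^3 - 2·t^2 + 5·t - 4. En utilisant x(t) = 3·t^4 - t^3 - 2·t^2 + 5·t - 4 et en substituant t = 3, nous trouvons x = 209.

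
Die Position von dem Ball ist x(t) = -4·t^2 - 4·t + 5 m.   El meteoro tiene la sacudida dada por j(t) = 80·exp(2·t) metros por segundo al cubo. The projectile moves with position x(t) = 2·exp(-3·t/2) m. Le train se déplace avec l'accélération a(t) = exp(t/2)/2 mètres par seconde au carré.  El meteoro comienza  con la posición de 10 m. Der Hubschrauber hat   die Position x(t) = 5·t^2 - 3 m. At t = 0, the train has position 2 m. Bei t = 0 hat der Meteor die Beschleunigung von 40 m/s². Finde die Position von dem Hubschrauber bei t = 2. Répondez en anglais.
From the given position equation x(t) = 5·t^2 - 3, we substitute t = 2 to get x = 17.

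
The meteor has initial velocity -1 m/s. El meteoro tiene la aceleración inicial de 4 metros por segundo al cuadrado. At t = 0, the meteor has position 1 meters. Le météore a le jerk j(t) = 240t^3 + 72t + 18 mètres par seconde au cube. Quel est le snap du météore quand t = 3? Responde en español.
Debemos derivar nuestra ecuación de la sacudida j(t) = 240·t^3 + 72·t + 18 1 vez. Derivando la sacudida, obtenemos el snap: s(t) = 720·t^2 + 72. Tenemos el snap s(t) = 720·t^2 + 72. Sustituyendo t = 3: s(3) = 6552.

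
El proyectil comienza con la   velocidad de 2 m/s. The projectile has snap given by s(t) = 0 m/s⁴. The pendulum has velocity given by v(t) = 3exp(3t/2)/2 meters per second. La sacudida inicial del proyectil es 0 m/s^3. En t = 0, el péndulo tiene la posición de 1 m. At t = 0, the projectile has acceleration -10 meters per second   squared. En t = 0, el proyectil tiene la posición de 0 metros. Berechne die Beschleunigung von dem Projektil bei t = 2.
Wir müssen das Integral unserer Gleichung für den Snap s(t) = 0 2-mal finden. Die Stammfunktion von dem Snap, mit j(0) = 0, ergibt den Ruck: j(t) = 0. Durch Integration von dem Ruck und Verwendung der Anfangsbedingung a(0) = -10, erhalten wir a(t) = -10. Aus der Gleichung für die Beschleunigung a(t) = -10, setzen wir t = 2 ein und erhalten a = -10.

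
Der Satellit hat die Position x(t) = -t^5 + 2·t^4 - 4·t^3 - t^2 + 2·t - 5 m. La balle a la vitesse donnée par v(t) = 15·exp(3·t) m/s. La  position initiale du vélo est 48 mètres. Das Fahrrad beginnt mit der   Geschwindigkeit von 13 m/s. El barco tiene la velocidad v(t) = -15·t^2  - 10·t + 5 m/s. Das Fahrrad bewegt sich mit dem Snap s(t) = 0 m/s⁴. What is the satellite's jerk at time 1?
To solve this, we need to take 3 derivatives of our position equation x(t) = -t^5 + 2·t^4 - 4·t^3 - t^2 + 2·t - 5. The derivative of position gives velocity: v(t) = -5·t^4 + 8·t^3 - 12·t^2 - 2·t + 2. Taking d/dt of v(t), we find a(t) = -20·t^3 + 24·t^2 - 24·t - 2. Differentiating acceleration, we get jerk: j(t) = -60·t^2 + 48·t - 24. Using j(t) = -60·t^2 + 48·t - 24 and substituting t = 1, we find j = -36.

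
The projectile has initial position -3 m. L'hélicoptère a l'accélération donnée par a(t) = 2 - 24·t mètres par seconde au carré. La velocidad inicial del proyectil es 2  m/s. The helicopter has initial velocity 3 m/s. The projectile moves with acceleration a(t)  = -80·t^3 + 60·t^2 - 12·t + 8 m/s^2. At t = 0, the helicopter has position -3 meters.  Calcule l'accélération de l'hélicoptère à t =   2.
En utilisant a(t) = 2 - 24·t et en substituant t = 2, nous trouvons a = -46.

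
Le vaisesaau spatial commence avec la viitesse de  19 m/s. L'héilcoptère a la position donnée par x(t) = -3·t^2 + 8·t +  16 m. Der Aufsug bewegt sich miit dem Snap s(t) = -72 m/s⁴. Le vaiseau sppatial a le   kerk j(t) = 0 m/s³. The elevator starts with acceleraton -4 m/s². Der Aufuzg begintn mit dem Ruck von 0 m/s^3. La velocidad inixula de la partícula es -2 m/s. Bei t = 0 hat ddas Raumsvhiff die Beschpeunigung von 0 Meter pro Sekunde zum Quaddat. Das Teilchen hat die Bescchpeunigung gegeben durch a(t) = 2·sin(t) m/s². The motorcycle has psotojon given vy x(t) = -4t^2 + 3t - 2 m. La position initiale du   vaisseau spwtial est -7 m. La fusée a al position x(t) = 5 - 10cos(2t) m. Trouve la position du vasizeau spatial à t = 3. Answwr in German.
Wir müssen unsere Gleichung für den Ruck j(t) = 0 3-mal integrieren. Die Stammfunktion von dem Ruck, mit a(0) = 0, ergibt die Beschleunigung: a(t) = 0. Die Stammfunktion von der Beschleunigung ist die Geschwindigkeit. Mit v(0) = 19 erhalten wir v(t) = 19. Mit ∫v(t)dt und Anwendung von x(0) = -7, finden wir x(t) = 19·t - 7. Wir haben die Position x(t) = 19·t - 7. Durch Einsetzen von t = 3: x(3) = 50.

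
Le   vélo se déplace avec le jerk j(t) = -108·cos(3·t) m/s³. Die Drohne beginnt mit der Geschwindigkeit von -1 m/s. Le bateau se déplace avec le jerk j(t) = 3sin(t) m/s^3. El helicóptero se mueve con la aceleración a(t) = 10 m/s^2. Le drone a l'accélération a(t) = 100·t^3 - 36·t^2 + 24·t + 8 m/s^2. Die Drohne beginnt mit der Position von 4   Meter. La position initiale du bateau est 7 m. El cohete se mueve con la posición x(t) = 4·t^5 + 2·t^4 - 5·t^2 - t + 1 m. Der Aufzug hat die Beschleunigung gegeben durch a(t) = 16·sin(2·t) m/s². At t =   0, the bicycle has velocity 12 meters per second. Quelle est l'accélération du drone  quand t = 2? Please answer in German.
Wir haben die Beschleunigung a(t) = 100·t^3 - 36·t^2 + 24·t + 8. Durch Einsetzen von t = 2: a(2) = 712.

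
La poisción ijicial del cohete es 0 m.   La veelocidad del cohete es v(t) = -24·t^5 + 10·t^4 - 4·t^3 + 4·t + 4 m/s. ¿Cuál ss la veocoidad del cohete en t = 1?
Usando v(t) = -24·t^5 + 10·t^4 - 4·t^3 + 4·t + 4 y sustituyendo t = 1, encontramos v = -10.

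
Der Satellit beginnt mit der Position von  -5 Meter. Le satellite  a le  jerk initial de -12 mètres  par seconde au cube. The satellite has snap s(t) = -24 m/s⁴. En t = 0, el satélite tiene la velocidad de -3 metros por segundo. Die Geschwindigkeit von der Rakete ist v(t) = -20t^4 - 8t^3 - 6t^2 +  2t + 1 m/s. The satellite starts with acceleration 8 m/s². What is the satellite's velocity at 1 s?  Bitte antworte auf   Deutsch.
Wir müssen unsere Gleichung für den Snap s(t) = -24 3-mal integrieren. Das Integral von dem Snap, mit j(0) = -12, ergibt den Ruck: j(t) = -24·t - 12. Die Stammfunktion von dem Ruck ist die Beschleunigung. Mit a(0) = 8 erhalten wir a(t) = -12·t^2 - 12·t + 8. Durch Integration von der Beschleunigung und Verwendung der Anfangsbedingung v(0) = -3, erhalten wir v(t) = -4·t^3 - 6·t^2 + 8·t - 3. Mit v(t) = -4·t^3 - 6·t^2 + 8·t - 3 und Einsetzen von t = 1, finden wir v = -5.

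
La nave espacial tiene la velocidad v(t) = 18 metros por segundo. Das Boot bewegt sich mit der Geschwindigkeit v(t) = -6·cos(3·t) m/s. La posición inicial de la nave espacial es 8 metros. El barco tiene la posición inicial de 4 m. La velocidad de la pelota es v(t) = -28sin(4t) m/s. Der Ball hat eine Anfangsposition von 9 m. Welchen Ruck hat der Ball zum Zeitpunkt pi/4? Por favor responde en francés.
En partant de la vitesse v(t) = -28·sin(4·t), nous prenons 2 dérivées. En prenant d/dt de v(t), nous trouvons a(t) = -112·cos(4·t). En prenant d/dt de a(t), nous trouvons j(t) = 448·sin(4·t). En utilisant j(t) = 448·sin(4·t) et en substituant t = pi/4, nous trouvons j = 0.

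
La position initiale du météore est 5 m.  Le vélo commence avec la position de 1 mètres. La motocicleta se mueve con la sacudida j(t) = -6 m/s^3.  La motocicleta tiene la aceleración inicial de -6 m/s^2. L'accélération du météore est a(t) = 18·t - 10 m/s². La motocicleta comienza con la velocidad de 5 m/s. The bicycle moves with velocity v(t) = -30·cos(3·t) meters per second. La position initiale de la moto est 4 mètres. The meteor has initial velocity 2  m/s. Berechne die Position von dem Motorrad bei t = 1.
Wir müssen unsere Gleichung für den Ruck j(t) = -6 3-mal integrieren. Mit ∫j(t)dt und Anwendung von a(0) = -6, finden wir a(t) = -6·t - 6. Durch Integration von der Beschleunigung und Verwendung der Anfangsbedingung v(0) = 5, erhalten wir v(t) = -3·t^2 - 6·t + 5. Durch Integration von der Geschwindigkeit und Verwendung der Anfangsbedingung x(0) = 4, erhalten wir x(t) = -t^3 - 3·t^2 + 5·t + 4. Wir haben die Position x(t) = -t^3 - 3·t^2 + 5·t + 4. Durch Einsetzen von t = 1: x(1) = 5.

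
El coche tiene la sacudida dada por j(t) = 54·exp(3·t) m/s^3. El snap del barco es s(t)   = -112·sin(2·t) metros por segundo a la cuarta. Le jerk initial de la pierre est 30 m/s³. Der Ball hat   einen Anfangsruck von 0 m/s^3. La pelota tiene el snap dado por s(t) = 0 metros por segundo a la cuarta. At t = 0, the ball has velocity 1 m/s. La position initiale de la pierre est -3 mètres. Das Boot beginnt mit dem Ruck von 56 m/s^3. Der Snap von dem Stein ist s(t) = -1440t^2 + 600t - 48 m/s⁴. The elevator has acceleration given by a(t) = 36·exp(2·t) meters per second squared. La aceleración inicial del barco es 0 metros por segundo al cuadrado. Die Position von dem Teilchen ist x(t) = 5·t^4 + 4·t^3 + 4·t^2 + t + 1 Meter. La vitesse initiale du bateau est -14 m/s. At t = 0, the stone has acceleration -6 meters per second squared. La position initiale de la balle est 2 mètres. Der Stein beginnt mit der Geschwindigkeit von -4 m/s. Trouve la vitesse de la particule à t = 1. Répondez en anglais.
Starting from position x(t) = 5·t^4 + 4·t^3 + 4·t^2 + t + 1, we take 1 derivative. Taking d/dt of x(t), we find v(t) = 20·t^3 + 12·t^2 + 8·t + 1. From the given velocity equation v(t) = 20·t^3 + 12·t^2 + 8·t + 1, we substitute t = 1 to get v = 41.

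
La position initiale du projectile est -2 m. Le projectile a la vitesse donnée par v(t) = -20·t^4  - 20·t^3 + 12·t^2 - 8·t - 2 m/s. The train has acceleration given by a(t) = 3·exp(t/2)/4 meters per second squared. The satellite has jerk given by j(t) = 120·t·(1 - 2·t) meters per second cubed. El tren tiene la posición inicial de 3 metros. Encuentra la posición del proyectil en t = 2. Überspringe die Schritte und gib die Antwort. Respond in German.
Die Antwort ist -198.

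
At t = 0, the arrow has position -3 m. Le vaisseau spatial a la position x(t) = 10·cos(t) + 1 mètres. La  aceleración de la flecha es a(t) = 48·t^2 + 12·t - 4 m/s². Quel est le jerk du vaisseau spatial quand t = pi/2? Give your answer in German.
Um dies zu lösen, müssen wir 3 Ableitungen unserer Gleichung für die Position x(t) = 10·cos(t) + 1 nehmen. Durch Ableiten von der Position erhalten wir die Geschwindigkeit: v(t) = -10·sin(t). Die Ableitung von der Geschwindigkeit ergibt die Beschleunigung: a(t) = -10·cos(t). Mit d/dt von a(t) finden wir j(t) = 10·sin(t). Mit j(t) = 10·sin(t) und Einsetzen von t = pi/2, finden wir j = 10.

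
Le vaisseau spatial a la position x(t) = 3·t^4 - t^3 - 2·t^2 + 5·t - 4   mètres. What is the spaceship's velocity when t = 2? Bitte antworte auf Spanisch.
Partiendo de la posición x(t) = 3·t^4 - t^3 - 2·t^2 + 5·t - 4, tomamos 1 derivada. Tomando d/dt de x(t), encontramos v(t) = 12·t^3 - 3·t^2 - 4·t + 5. Usando v(t) = 12·t^3 - 3·t^2 - 4·t + 5 y sustituyendo t = 2, encontramos v = 81.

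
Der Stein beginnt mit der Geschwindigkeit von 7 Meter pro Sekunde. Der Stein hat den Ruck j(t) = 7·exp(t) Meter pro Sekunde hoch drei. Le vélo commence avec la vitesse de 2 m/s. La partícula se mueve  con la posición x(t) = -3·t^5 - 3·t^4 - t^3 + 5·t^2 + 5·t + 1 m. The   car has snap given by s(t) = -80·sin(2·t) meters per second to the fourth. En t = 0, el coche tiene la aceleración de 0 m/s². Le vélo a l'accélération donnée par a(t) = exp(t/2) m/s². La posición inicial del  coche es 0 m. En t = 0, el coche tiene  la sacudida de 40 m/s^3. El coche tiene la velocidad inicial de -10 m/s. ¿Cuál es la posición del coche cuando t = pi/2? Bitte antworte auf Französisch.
Nous devons trouver l'intégrale de notre équation du snap s(t) = -80·sin(2·t) 4 fois. L'intégrale du snap, avec j(0) = 40, donne le jerk: j(t) = 40·cos(2·t). En intégrant le jerk et en utilisant la condition initiale a(0) = 0, nous obtenons a(t) = 20·sin(2·t). En intégrant l'accélération et en utilisant la condition initiale v(0) = -10, nous obtenons v(t) = -10·cos(2·t). En intégrant la vitesse et en utilisant la condition initiale x(0) = 0, nous obtenons x(t) = -5·sin(2·t). En utilisant x(t) = -5·sin(2·t) et en substituant t = pi/2, nous trouvons x = 0.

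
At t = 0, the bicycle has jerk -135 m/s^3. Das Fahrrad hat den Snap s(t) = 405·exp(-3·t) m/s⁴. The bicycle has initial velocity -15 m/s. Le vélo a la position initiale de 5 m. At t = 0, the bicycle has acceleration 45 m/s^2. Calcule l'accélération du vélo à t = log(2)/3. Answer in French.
Pour résoudre ceci, nous devons prendre 2 intégrales de notre équation du snap s(t) = 405·exp(-3·t). La primitive du snap est le jerk. En utilisant j(0) = -135, nous obtenons j(t) = -135·exp(-3·t). La primitive du jerk est l'accélération. En utilisant a(0) = 45, nous obtenons a(t) = 45·exp(-3·t). En utilisant a(t) = 45·exp(-3·t) et en substituant t = log(2)/3, nous trouvons a = 45/2.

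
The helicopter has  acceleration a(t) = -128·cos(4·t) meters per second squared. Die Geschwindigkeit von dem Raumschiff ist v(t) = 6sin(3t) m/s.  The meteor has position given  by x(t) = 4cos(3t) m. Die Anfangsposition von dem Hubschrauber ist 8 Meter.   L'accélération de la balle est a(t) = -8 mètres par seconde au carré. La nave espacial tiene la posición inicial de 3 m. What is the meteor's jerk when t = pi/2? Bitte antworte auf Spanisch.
Para resolver esto, necesitamos tomar 3 derivadas de nuestra ecuación de la posición x(t) = 4·cos(3·t). La derivada de la posición da la velocidad: v(t) = -12·sin(3·t). La derivada de la velocidad da la aceleración: a(t) = -36·cos(3·t). Derivando la aceleración, obtenemos la sacudida: j(t) = 108·sin(3·t). De la ecuación de la sacudida j(t) = 108·sin(3·t), sustituimos t = pi/2 para obtener j = -108.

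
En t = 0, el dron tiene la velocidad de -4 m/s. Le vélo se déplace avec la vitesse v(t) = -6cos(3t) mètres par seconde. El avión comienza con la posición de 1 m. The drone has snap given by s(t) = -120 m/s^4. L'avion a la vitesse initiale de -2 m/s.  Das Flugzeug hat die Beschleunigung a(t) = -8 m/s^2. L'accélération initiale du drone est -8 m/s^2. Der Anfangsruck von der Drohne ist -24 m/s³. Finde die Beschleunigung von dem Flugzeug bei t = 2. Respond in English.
From the given acceleration equation a(t) = -8, we substitute t = 2 to get a = -8.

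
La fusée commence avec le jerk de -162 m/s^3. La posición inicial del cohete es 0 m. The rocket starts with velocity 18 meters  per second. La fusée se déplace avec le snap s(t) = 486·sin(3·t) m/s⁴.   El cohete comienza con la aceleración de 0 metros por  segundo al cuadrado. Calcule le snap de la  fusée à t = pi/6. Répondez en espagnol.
Usando s(t) = 486·sin(3·t) y sustituyendo t = pi/6, encontramos s = 486.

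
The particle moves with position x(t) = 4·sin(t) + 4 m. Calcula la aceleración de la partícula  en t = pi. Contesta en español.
Debemos derivar nuestra ecuación de la posición x(t) = 4·sin(t) + 4 2 veces. Tomando d/dt de x(t), encontramos v(t) = 4·cos(t). Derivando la velocidad, obtenemos la aceleración: a(t) = -4·sin(t). Tenemos la aceleración a(t) = -4·sin(t). Sustituyendo t = pi: a(pi) = 0.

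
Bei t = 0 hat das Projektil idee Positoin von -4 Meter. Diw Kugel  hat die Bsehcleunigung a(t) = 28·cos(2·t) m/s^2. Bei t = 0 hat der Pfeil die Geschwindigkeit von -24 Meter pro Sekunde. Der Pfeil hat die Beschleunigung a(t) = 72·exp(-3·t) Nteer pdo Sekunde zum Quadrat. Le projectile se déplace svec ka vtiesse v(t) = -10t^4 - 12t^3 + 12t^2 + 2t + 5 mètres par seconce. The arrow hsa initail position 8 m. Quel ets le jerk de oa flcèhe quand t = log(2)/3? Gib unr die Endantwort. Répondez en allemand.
j(log(2)/3) = -108.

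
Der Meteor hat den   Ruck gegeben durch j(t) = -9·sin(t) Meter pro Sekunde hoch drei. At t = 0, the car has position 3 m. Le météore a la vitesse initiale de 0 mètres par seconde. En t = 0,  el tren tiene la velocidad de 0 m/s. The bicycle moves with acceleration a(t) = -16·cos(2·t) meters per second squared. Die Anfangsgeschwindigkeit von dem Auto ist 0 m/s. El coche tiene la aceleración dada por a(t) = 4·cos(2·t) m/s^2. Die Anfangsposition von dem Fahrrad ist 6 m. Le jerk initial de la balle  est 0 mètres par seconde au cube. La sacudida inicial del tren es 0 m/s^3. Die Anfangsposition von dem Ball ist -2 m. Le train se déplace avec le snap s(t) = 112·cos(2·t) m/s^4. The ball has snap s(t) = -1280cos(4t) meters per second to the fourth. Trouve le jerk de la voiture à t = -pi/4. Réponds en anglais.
Starting from acceleration a(t) = 4·cos(2·t), we take 1 derivative. Taking d/dt of a(t), we find j(t) = -8·sin(2·t). We have jerk j(t) = -8·sin(2·t). Substituting t = -pi/4: j(-pi/4) = 8.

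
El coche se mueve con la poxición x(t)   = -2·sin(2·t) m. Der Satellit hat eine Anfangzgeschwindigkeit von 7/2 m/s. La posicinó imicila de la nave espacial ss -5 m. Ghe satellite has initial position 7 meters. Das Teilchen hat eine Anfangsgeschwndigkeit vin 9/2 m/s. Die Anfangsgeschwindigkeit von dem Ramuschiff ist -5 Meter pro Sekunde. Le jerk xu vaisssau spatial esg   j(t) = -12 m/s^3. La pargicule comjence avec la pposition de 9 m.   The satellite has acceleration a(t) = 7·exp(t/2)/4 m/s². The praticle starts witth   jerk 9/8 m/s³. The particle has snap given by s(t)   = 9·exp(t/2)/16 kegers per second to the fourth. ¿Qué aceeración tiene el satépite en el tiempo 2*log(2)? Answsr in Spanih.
De la ecuación de la aceleración a(t) = 7·exp(t/2)/4, sustituimos t = 2*log(2) para obtener a = 7/2.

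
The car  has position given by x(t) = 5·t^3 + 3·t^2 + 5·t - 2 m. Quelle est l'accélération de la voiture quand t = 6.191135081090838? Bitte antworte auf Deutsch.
Wir müssen unsere Gleichung für die Position x(t) = 5·t^3 + 3·t^2 + 5·t - 2 2-mal ableiten. Durch Ableiten von der Position erhalten wir die Geschwindigkeit: v(t) = 15·t^2 + 6·t + 5. Die Ableitung von der Geschwindigkeit ergibt die Beschleunigung: a(t) = 30·t + 6. Wir haben die Beschleunigung a(t) = 30·t + 6. Durch Einsetzen von t = 6.191135081090838: a(6.191135081090838) = 191.734052432725.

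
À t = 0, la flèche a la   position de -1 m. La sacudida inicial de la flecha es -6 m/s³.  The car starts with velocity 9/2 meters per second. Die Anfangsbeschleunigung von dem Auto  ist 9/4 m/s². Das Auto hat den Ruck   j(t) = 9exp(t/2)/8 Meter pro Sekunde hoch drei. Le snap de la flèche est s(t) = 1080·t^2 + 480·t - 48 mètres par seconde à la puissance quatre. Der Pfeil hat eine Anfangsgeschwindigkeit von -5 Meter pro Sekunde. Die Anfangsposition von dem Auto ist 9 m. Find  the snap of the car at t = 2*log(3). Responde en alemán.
Um dies zu lösen, müssen wir 1 Ableitung unserer Gleichung für den Ruck j(t) = 9·exp(t/2)/8 nehmen. Mit d/dt von j(t) finden wir s(t) = 9·exp(t/2)/16. Aus der Gleichung für den Snap s(t) = 9·exp(t/2)/16, setzen wir t = 2*log(3) ein und erhalten s = 27/16.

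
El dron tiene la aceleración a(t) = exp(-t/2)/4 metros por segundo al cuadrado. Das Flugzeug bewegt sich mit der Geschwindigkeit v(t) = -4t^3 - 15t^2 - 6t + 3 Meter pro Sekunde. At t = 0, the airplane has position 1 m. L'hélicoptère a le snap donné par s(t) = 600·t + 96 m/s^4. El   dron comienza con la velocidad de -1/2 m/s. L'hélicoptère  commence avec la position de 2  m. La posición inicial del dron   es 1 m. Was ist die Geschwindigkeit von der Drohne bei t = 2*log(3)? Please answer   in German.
Ausgehend von der Beschleunigung a(t) = exp(-t/2)/4, nehmen wir 1 Integral. Die Stammfunktion von der Beschleunigung, mit v(0) = -1/2, ergibt die Geschwindigkeit: v(t) = -exp(-t/2)/2. Aus der Gleichung für die Geschwindigkeit v(t) = -exp(-t/2)/2, setzen wir t = 2*log(3) ein und erhalten v = -1/6.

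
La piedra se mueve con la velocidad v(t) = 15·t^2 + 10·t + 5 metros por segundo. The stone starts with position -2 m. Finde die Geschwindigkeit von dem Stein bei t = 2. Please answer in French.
De l'équation de la vitesse v(t) = 15·t^2 + 10·t + 5, nous substituons t = 2 pour obtenir v = 85.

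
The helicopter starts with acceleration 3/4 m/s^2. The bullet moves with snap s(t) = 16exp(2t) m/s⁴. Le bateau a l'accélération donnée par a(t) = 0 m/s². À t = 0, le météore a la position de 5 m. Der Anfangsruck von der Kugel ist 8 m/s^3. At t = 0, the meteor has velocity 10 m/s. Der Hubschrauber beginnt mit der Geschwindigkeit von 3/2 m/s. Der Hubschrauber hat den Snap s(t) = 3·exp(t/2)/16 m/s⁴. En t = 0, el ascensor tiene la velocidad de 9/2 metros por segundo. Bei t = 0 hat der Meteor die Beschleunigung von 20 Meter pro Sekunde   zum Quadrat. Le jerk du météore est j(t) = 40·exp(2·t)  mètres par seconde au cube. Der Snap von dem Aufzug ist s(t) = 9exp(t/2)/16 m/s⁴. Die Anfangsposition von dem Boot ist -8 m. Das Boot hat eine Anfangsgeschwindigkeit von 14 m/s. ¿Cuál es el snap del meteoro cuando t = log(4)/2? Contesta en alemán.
Wir müssen unsere Gleichung für den Ruck j(t) = 40·exp(2·t) 1-mal ableiten. Mit d/dt von j(t) finden wir s(t) = 80·exp(2·t). Aus der Gleichung für den Snap s(t) = 80·exp(2·t), setzen wir t = log(4)/2 ein und erhalten s = 320.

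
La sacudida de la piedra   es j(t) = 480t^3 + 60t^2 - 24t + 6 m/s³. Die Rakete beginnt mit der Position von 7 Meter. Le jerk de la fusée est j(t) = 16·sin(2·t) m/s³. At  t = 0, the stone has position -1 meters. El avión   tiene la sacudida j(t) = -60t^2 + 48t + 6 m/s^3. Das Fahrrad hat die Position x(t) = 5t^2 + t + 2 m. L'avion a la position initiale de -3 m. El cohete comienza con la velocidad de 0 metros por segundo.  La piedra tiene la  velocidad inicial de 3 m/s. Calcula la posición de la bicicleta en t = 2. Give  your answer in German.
Mit x(t) = 5·t^2 + t + 2 und Einsetzen von t = 2, finden wir x = 24.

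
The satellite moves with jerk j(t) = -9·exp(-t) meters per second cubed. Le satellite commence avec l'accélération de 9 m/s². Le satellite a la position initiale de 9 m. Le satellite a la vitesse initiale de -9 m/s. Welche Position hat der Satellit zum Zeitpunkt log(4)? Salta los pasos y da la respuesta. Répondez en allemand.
x(log(4)) = 9/4.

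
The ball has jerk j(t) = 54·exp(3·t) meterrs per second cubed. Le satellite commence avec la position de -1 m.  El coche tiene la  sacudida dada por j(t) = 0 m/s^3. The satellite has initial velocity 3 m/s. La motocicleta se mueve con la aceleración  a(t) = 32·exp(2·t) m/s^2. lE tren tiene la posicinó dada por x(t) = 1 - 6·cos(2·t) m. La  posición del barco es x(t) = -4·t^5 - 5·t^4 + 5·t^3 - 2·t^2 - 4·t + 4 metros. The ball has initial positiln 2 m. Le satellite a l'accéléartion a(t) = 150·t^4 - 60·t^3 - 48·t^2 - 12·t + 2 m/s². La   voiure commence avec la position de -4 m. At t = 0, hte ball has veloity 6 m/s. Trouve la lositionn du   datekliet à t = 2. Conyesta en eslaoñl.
Para resolver esto, necesitamos tomar 2 integrales de nuestra ecuación de la aceleración a(t) = 150·t^4 - 60·t^3 - 48·t^2 - 12·t + 2. Integrando la aceleración y usando la condición inicial v(0) = 3, obtenemos v(t) = 30·t^5 - 15·t^4 - 16·t^3 - 6·t^2 + 2·t + 3. Integrando la velocidad y usando la condición inicial x(0) = -1, obtenemos x(t) = 5·t^6 - 3·t^5 - 4·t^4 - 2·t^3 + t^2 + 3·t - 1. Tenemos la posición x(t) = 5·t^6 - 3·t^5 - 4·t^4 - 2·t^3 + t^2 + 3·t - 1. Sustituyendo t = 2: x(2) = 153.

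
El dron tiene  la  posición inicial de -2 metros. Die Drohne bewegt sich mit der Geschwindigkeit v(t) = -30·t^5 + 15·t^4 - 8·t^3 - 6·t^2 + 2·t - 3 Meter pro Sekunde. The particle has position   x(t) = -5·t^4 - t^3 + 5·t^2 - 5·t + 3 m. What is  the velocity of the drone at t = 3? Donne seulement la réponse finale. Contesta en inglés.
v(3) = -6342.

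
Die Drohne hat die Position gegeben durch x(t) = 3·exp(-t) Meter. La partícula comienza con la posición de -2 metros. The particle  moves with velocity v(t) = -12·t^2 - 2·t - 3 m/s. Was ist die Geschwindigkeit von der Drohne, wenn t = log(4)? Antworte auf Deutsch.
Wir müssen unsere Gleichung für die Position x(t) = 3·exp(-t) 1-mal ableiten. Durch Ableiten von der Position erhalten wir die Geschwindigkeit: v(t) = -3·exp(-t). Wir haben die Geschwindigkeit v(t) = -3·exp(-t). Durch Einsetzen von t = log(4): v(log(4)) = -3/4.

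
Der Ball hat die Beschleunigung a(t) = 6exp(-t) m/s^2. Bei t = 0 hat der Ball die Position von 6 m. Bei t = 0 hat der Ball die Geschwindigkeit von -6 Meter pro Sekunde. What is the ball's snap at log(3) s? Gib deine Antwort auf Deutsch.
Wir müssen unsere Gleichung für die Beschleunigung a(t) = 6·exp(-t) 2-mal ableiten. Durch Ableiten von der Beschleunigung erhalten wir den Ruck: j(t) = -6·exp(-t). Durch Ableiten von dem Ruck erhalten wir den Snap: s(t) = 6·exp(-t). Aus der Gleichung für den Snap s(t) = 6·exp(-t), setzen wir t = log(3) ein und erhalten s = 2.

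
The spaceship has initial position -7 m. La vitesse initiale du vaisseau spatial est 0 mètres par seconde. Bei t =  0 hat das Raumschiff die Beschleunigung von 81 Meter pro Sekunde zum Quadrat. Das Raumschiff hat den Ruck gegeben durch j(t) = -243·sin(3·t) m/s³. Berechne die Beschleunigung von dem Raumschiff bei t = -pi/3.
Wir müssen unsere Gleichung für den Ruck j(t) = -243·sin(3·t) 1-mal integrieren. Die Stammfunktion von dem Ruck ist die Beschleunigung. Mit a(0) = 81 erhalten wir a(t) = 81·cos(3·t). Mit a(t) = 81·cos(3·t) und Einsetzen von t = -pi/3, finden wir a = -81.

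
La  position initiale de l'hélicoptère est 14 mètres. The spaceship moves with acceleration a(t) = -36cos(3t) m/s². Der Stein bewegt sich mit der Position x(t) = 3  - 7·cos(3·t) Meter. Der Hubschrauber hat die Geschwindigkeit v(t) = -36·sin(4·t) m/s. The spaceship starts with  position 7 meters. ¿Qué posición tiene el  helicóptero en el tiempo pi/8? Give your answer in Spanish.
Necesitamos integrar nuestra ecuación de la velocidad v(t) = -36·sin(4·t) 1 vez. Integrando la velocidad y usando la condición inicial x(0) = 14, obtenemos x(t) = 9·cos(4·t) + 5. De la ecuación de la posición x(t) = 9·cos(4·t) + 5, sustituimos t = pi/8 para obtener x = 5.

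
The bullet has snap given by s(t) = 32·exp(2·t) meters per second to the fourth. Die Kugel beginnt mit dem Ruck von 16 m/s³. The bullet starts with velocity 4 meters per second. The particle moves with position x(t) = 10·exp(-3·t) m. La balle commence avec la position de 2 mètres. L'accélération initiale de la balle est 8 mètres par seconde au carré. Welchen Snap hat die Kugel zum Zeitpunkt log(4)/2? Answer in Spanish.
Usando s(t) = 32·exp(2·t) y sustituyendo t = log(4)/2, encontramos s = 128.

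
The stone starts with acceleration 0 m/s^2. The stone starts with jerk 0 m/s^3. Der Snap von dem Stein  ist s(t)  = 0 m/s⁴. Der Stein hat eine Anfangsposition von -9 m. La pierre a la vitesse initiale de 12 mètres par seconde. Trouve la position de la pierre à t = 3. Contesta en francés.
Nous devons intégrer notre équation du snap s(t) = 0 4 fois. En intégrant le snap et en utilisant la condition initiale j(0) = 0, nous obtenons j(t) = 0. L'intégrale du jerk, avec a(0) = 0, donne l'accélération: a(t) = 0. La primitive de l'accélération, avec v(0) = 12, donne la vitesse: v(t) = 12. La primitive de la vitesse, avec x(0) = -9, donne la position: x(t) = 12·t - 9. Nous avons la position x(t) = 12·t - 9. En substituant t = 3: x(3) = 27.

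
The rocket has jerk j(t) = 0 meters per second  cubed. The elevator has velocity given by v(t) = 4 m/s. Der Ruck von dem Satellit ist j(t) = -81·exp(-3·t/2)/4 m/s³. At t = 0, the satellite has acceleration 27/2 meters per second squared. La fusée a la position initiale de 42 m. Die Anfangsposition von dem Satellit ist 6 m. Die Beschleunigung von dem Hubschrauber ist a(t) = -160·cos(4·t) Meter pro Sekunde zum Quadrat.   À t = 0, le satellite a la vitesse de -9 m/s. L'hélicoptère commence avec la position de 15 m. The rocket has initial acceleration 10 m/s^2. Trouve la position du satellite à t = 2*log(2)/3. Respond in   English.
To find the answer, we compute 3 integrals of j(t) = -81·exp(-3·t/2)/4. Taking ∫j(t)dt and applying a(0) = 27/2, we find a(t) = 27·exp(-3·t/2)/2. Integrating acceleration and using the initial condition v(0) = -9, we get v(t) = -9·exp(-3·t/2). Taking ∫v(t)dt and applying x(0) = 6, we find x(t) = 6·exp(-3·t/2). From the given position equation x(t) = 6·exp(-3·t/2), we substitute t = 2*log(2)/3 to get x = 3.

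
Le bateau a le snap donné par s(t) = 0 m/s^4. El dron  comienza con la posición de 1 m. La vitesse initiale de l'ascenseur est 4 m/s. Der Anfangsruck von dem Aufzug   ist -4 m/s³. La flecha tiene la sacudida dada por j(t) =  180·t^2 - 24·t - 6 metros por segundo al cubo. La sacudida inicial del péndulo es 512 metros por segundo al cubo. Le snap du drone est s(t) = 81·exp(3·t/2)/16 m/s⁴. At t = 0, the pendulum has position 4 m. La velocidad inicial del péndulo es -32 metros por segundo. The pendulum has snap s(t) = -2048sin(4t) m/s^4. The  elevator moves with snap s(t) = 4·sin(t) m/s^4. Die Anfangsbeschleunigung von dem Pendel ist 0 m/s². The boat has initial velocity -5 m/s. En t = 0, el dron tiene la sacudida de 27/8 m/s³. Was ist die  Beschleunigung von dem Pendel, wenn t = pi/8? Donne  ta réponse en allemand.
Ausgehend von dem Snap s(t) = -2048·sin(4·t), nehmen wir 2 Stammfunktionen. Mit ∫s(t)dt und Anwendung von j(0) = 512, finden wir j(t) = 512·cos(4·t). Das Integral von dem Ruck ist die Beschleunigung. Mit a(0) = 0 erhalten wir a(t) = 128·sin(4·t). Mit a(t) = 128·sin(4·t) und Einsetzen von t = pi/8, finden wir a = 128.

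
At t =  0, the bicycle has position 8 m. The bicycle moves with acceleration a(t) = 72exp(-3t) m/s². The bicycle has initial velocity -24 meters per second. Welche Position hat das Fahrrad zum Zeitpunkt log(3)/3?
Wir müssen das Integral unserer Gleichung für die Beschleunigung a(t) = 72·exp(-3·t) 2-mal finden. Durch Integration von der Beschleunigung und Verwendung der Anfangsbedingung v(0) = -24, erhalten wir v(t) = -24·exp(-3·t). Die Stammfunktion von der Geschwindigkeit, mit x(0) = 8, ergibt die Position: x(t) = 8·exp(-3·t). Aus der Gleichung für die Position x(t) = 8·exp(-3·t), setzen wir t = log(3)/3 ein und erhalten x = 8/3.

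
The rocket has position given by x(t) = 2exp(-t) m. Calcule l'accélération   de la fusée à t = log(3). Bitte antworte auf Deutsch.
Um dies zu lösen, müssen wir 2 Ableitungen unserer Gleichung für die Position x(t) = 2·exp(-t) nehmen. Mit d/dt von x(t) finden wir v(t) = -2·exp(-t). Die Ableitung von der Geschwindigkeit ergibt die Beschleunigung: a(t) = 2·exp(-t). Aus der Gleichung für die Beschleunigung a(t) = 2·exp(-t), setzen wir t = log(3) ein und erhalten a = 2/3.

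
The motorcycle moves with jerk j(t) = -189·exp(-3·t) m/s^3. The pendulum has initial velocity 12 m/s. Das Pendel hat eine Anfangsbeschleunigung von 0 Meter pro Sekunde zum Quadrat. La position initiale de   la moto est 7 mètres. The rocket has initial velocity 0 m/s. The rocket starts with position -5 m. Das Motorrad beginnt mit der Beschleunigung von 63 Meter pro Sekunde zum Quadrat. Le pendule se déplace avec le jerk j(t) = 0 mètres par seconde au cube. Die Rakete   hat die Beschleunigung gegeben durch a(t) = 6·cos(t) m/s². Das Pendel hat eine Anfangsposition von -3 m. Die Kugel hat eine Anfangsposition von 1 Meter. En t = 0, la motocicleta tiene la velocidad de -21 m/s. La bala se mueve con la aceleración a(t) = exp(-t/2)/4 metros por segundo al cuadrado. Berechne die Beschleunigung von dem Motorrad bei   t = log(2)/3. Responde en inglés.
To solve this, we need to take 1 antiderivative of our jerk equation j(t) = -189·exp(-3·t). Taking ∫j(t)dt and applying a(0) = 63, we find a(t) = 63·exp(-3·t). From the given acceleration equation a(t) = 63·exp(-3·t), we substitute t = log(2)/3 to get a = 63/2.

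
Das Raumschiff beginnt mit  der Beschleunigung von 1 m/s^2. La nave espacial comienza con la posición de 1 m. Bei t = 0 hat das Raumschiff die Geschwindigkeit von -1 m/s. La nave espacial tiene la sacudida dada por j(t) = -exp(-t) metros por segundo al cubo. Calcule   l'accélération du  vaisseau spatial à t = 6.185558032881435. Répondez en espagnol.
Debemos encontrar la integral de nuestra ecuación de la sacudida j(t) = -exp(-t) 1 vez. Tomando ∫j(t)dt y aplicando a(0) = 1, encontramos a(t) = exp(-t). Usando a(t) = exp(-t) y sustituyendo t = 6.185558032881435, encontramos a = 0.00205895226892860.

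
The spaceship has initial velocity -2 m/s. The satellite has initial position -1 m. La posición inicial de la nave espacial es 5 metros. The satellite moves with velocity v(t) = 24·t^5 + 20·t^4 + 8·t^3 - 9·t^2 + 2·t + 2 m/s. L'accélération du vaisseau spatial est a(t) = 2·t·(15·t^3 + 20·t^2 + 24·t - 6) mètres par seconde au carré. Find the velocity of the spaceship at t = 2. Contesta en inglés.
To find the answer, we compute 1 integral of a(t) = 2·t·(15·t^3 + 20·t^2 + 24·t - 6). The integral of acceleration, with v(0) = -2, gives velocity: v(t) = 6·t^5 + 10·t^4 + 16·t^3 - 6·t^2 - 2. We have velocity v(t) = 6·t^5 + 10·t^4 + 16·t^3 - 6·t^2 - 2. Substituting t = 2: v(2) = 454.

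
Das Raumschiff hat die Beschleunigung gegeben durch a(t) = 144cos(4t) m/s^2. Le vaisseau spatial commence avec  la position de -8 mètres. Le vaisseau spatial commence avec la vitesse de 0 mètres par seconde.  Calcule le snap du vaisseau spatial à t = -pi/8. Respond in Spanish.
Para resolver esto, necesitamos tomar 2 derivadas de nuestra ecuación de la aceleración a(t) = 144·cos(4·t). La derivada de la aceleración da la sacudida: j(t) = -576·sin(4·t). Tomando d/dt de j(t), encontramos s(t) = -2304·cos(4·t). De la ecuación del snap s(t) = -2304·cos(4·t), sustituimos t = -pi/8 para obtener s = 0.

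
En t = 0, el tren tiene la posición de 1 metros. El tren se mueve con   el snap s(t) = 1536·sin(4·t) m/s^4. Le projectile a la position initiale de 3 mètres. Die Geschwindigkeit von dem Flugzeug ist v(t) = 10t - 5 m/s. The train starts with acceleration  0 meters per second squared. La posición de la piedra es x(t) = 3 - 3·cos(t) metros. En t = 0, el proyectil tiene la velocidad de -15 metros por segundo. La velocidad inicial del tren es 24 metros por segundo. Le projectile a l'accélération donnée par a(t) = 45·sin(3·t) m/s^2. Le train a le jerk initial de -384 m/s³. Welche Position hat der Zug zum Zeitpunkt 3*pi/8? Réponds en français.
En partant du snap s(t) = 1536·sin(4·t), nous prenons 4 primitives. L'intégrale du snap, avec j(0) = -384, donne le jerk: j(t) = -384·cos(4·t). La primitive du jerk est l'accélération. En utilisant a(0) = 0, nous obtenons a(t) = -96·sin(4·t). La primitive de l'accélération est la vitesse. En utilisant v(0) = 24, nous obtenons v(t) = 24·cos(4·t). La primitive de la vitesse, avec x(0) = 1, donne la position: x(t) = 6·sin(4·t) + 1. De l'équation de la position x(t) = 6·sin(4·t) + 1, nous substituons t = 3*pi/8 pour obtenir x = -5.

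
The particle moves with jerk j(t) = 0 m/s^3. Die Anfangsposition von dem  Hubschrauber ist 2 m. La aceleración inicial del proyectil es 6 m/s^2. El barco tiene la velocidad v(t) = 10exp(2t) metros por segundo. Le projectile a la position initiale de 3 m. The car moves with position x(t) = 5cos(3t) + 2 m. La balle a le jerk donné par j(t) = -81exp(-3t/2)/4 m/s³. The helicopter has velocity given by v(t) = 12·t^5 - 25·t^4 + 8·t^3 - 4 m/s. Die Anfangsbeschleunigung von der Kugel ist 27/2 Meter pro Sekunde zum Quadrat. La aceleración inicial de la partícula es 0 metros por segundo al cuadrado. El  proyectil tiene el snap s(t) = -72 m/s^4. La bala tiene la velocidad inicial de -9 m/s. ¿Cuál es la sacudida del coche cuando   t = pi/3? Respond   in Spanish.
Partiendo de la posición x(t) = 5·cos(3·t) + 2, tomamos 3 derivadas. La derivada de la posición da la velocidad: v(t) = -15·sin(3·t). La derivada de la velocidad da la aceleración: a(t) = -45·cos(3·t). La derivada de la aceleración da la sacudida: j(t) = 135·sin(3·t). Usando j(t) = 135·sin(3·t) y sustituyendo t = pi/3, encontramos j = 0.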